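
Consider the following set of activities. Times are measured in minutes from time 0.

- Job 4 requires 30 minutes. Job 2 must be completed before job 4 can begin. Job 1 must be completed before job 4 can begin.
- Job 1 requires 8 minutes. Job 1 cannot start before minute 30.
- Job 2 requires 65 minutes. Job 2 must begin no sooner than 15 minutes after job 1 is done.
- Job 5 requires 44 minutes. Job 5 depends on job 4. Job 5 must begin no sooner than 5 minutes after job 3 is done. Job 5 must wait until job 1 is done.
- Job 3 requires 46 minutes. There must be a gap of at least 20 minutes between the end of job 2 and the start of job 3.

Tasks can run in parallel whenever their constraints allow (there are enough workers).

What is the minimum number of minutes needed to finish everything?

233

Job 1 waits on its own release at minute 30, so it starts at minute 30 and finishes at 30 + 8 = minute 38.
After job 1 (finishes minute 38, plus 15-minute gap → minute 53), job 2 can start at minute 53 and finishes at minute 118.
Job 4 has to wait for job 2 (finishes minute 118); job 1 (finishes minute 38). The latest of these is minute 118, so job 4 runs minute 118 to 118 + 30 = minute 148.
After job 2 (finishes minute 118, plus 20-minute gap → minute 138), job 3 can start at minute 138 and finishes at minute 184.
For job 5: job 4 (finishes minute 148); job 3 (finishes minute 184, plus 5-minute gap → minute 189); job 1 (finishes minute 38). Taking the maximum gives a start of minute 189, and it finishes at 189 + 44 = minute 233.
All tasks are finished once the last one completes. Finish times: Job 1 at 38, Job 2 at 118, Job 3 at 184, Job 4 at 148, Job 5 at 233. The latest is minute 233.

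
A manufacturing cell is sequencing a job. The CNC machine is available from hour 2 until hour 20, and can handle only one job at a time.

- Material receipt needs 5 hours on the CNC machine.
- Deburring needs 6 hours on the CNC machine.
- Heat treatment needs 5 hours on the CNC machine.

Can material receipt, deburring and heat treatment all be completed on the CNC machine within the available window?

The CNC machine window is 20 − 2 = 18 hours.
Running back to back, the jobs need 5 + 6 + 5 = 16 hours on the CNC machine.
Since 16 ≤ 18, they fit within the window.

Yes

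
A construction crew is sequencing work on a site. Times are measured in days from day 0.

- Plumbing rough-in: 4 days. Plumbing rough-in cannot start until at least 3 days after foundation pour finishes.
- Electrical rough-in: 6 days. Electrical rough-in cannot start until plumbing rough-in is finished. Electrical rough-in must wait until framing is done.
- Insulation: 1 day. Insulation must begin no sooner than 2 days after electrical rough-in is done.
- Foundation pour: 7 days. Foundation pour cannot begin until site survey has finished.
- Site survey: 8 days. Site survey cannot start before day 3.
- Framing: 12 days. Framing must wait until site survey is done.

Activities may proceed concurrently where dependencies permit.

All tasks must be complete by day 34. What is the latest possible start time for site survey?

3

Nothing follows insulation; the deadline of day 34 is its only limit. It must start by 34 − 1 = day 33.
Electrical rough-in feeds into insulation (must start by day 33, minus 2-day gap → day 31); so electrical rough-in must finish by day 31 and therefore start by day 25.
Plumbing rough-in has to be done before electrical rough-in (must start by day 25). That means finishing by day 25, i.e. starting by 25 − 4 = day 21.
Foundation pour has to be done before plumbing rough-in (must start by day 21, minus 3-day gap → day 18). That means finishing by day 18, i.e. starting by 18 − 7 = day 11.
Framing must finish before electrical rough-in (must start by day 25). With a 12-day duration, framing must start by 25 − 12 = day 13.
Site survey feeds foundation pour (must start by day 11); framing (must start by day 13). Taking the minimum, site survey must finish by day 11 and start by 11 − 8 = day 3.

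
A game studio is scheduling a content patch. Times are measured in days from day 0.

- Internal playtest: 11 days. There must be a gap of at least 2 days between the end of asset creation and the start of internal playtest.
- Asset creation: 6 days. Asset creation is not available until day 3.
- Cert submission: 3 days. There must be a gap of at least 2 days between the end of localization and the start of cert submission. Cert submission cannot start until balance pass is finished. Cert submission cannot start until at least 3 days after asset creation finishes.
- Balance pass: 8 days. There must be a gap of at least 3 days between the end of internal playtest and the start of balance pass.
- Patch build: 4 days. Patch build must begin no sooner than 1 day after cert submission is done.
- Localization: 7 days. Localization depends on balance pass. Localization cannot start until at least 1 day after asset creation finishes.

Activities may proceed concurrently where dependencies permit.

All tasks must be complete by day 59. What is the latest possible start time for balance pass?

Patch build must finish by day 59; it takes 4 days, so it must start by 59 − 4 = day 55.
Cert submission has to be done before patch build (must start by day 55, minus 1-day gap → day 54). That means finishing by day 54, i.e. starting by 54 − 3 = day 51.
Localization must finish before cert submission (must start by day 51, minus 2-day gap → day 49). With a 7-day duration, localization must start by 49 − 7 = day 42.
For balance pass: localization (must start by day 42); cert submission (must start by day 51). The most restrictive is day 42; with an 8-day duration, balance pass must start by day 34.

34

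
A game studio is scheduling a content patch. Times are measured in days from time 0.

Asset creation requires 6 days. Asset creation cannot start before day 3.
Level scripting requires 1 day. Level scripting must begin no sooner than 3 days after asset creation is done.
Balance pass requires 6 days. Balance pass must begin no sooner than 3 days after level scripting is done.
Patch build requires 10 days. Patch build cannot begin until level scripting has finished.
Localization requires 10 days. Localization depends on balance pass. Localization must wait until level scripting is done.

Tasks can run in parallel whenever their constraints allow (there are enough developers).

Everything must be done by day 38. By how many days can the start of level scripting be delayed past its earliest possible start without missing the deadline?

Asset creation waits on its own release at day 3, so it starts at day 3 and finishes at 3 + 6 = day 9.
Level scripting waits on asset creation (finishes day 9, plus 3-day gap → day 12), so it starts at day 12 and finishes at 12 + 1 = day 13.

Working backward from the deadline:
Localization must finish by day 38; it takes 10 days, so it must start by 38 − 10 = day 28.
Balance pass feeds into localization (must start by day 28); so balance pass must finish by day 28 and therefore start by day 22.
Nothing follows patch build; the deadline of day 38 is its only limit. It must start by 38 − 10 = day 28.
For level scripting: balance pass (must start by day 22, minus 3-day gap → day 19); localization (must start by day 28); patch build (must start by day 28). The most restrictive is day 19; with a 1-day duration, level scripting must start by day 18.
So level scripting can start as early as day 12 and as late as day 18, giving 18 − 12 = 6 days of slack.

6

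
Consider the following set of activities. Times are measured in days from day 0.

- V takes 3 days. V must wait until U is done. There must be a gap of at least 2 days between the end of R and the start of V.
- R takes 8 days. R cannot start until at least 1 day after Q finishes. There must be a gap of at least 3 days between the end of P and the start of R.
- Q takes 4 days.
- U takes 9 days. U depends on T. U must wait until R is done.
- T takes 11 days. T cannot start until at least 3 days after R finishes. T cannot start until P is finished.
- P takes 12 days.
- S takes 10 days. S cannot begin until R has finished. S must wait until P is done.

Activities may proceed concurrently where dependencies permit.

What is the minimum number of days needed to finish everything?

49

Nothing blocks Q, so it runs from day 0 to day 4.
Nothing blocks P, so it runs from day 0 to day 12.
R has to wait for Q (finishes day 4, plus 1-day gap → day 5); P (finishes day 12, plus 3-day gap → day 15). The latest of these is day 15, so R runs day 15 to 15 + 8 = day 23.
T has to wait for R (finishes day 23, plus 3-day gap → day 26); P (finishes day 12). The latest of these is day 26, so T runs day 26 to 26 + 11 = day 37.
U needs all of T (finishes day 37); R (finishes day 23). That puts its earliest start at day 37; it finishes at 37 + 9 = day 46.
V needs all of U (finishes day 46); R (finishes day 23, plus 2-day gap → day 25). That puts its earliest start at day 46; it finishes at 46 + 3 = day 49.
S needs all of R (finishes day 23); P (finishes day 12). That puts its earliest start at day 23; it finishes at 23 + 10 = day 33.
All tasks are finished once the last one completes. Finish times: P at 12, Q at 4, R at 23, S at 33, T at 37, U at 46, V at 49. The latest is day 49.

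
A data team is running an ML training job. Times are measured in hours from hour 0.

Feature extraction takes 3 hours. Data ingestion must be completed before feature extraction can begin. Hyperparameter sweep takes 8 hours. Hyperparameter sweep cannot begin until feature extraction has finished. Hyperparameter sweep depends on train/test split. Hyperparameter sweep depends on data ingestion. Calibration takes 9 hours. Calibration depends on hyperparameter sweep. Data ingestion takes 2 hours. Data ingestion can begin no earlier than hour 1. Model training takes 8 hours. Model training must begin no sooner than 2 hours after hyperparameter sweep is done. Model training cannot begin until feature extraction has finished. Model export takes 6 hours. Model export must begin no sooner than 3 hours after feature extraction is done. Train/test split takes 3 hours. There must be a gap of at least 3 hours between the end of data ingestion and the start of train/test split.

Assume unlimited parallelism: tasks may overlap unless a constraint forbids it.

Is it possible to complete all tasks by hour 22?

After its own release at hour 1, data ingestion can start at hour 1 and finishes at hour 3.
After data ingestion (finishes hour 3, plus 3-hour gap → hour 6), train/test split can start at hour 6 and finishes at hour 9.
Feature extraction cannot begin until data ingestion (finishes hour 3). It runs from hour 3 to 3 + 3 = hour 6.
Model export cannot begin until feature extraction (finishes hour 6, plus 3-hour gap → hour 9). It runs from hour 9 to 9 + 6 = hour 15.
Hyperparameter sweep cannot start until feature extraction (finishes hour 6); train/test split (finishes hour 9); data ingestion (finishes hour 3). The controlling bound is hour 9, so hyperparameter sweep finishes at 9 + 8 = hour 17.
Calibration waits on hyperparameter sweep (finishes hour 17), so it starts at hour 17 and finishes at 17 + 9 = hour 26.
Model training cannot start until hyperparameter sweep (finishes hour 17, plus 2-hour gap → hour 19); feature extraction (finishes hour 6). The controlling bound is hour 19, so model training finishes at 19 + 8 = hour 27.
The earliest everything can be done is hour 27, which is after the deadline of 22, so it is not possible.

No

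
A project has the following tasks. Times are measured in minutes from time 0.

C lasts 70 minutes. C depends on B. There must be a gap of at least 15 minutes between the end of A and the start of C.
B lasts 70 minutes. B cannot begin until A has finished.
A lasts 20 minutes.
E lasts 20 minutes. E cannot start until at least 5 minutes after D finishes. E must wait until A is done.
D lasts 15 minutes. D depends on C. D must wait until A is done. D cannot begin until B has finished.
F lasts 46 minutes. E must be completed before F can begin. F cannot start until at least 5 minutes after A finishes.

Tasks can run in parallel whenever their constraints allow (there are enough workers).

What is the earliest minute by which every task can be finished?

246

Nothing blocks A, so it runs from minute 0 to minute 20.
After A (finishes minute 20), B can start at minute 20 and finishes at minute 90.
C has to wait for B (finishes minute 90); A (finishes minute 20, plus 15-minute gap → minute 35). The latest of these is minute 90, so C runs minute 90 to 90 + 70 = minute 160.
D needs all of C (finishes minute 160); A (finishes minute 20); B (finishes minute 90). That puts its earliest start at minute 160; it finishes at 160 + 15 = minute 175.
E has to wait for D (finishes minute 175, plus 5-minute gap → minute 180); A (finishes minute 20). The latest of these is minute 180, so E runs minute 180 to 180 + 20 = minute 200.
F needs all of E (finishes minute 200); A (finishes minute 20, plus 5-minute gap → minute 25). That puts its earliest start at minute 200; it finishes at 200 + 46 = minute 246.
All tasks are finished once the last one completes. Finish times: A at 20, B at 90, C at 160, D at 175, E at 200, F at 246. The latest is minute 246.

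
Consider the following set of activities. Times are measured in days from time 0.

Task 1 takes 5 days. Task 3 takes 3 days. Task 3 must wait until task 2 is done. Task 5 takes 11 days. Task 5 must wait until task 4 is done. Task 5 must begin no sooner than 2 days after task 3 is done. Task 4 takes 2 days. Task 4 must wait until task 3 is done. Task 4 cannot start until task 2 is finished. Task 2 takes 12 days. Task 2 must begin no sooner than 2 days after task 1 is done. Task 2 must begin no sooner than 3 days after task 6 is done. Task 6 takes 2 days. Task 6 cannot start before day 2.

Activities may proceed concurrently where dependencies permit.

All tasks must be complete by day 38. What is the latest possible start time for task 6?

To finish by day 38, task 5 (duration 11) must start no later than day 27.
Since task 5 (must start by day 27) depends on it, task 4 must finish by day 27. Backing off its 2-day duration gives a latest start of day 25.
For task 3: task 4 (must start by day 25); task 5 (must start by day 27, minus 2-day gap → day 25). The most restrictive is day 25; with a 3-day duration, task 3 must start by day 22.
Task 2 must finish in time for task 3 (must start by day 22); task 4 (must start by day 25). The tightest is day 22, so task 2 must start by 22 − 12 = day 10.
Since task 2 (must start by day 10, minus 3-day gap → day 7) depends on it, task 6 must finish by day 7. Backing off its 2-day duration gives a latest start of day 5.

5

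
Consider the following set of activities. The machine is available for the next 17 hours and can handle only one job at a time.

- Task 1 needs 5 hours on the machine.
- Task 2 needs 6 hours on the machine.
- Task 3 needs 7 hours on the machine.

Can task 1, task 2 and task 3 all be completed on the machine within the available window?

Running back to back, the jobs need 5 + 6 + 7 = 18 hours on the machine.
Since 18 > 17, they cannot all fit.

No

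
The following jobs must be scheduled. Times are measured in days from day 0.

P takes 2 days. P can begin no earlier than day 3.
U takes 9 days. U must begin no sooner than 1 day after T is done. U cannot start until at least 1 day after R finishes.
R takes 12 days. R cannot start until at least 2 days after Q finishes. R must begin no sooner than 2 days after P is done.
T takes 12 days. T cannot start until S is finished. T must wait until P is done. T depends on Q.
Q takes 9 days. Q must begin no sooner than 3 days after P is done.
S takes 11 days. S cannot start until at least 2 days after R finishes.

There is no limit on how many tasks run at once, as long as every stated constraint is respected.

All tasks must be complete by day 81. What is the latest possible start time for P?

To finish by day 81, U (duration 9) must start no later than day 72.
T must finish before U (must start by day 72, minus 1-day gap → day 71). With a 12-day duration, T must start by 71 − 12 = day 59.
S must finish before T (must start by day 59). With an 11-day duration, S must start by 59 − 11 = day 48.
R feeds S (must start by day 48, minus 2-day gap → day 46); U (must start by day 72, minus 1-day gap → day 71). Taking the minimum, R must finish by day 46 and start by 46 − 12 = day 34.
Q has several dependents: R (must start by day 34, minus 2-day gap → day 32); T (must start by day 59). The earliest of those limits is day 32, so Q must start by 32 − 9 = day 23.
For P: Q (must start by day 23, minus 3-day gap → day 20); R (must start by day 34, minus 2-day gap → day 32); T (must start by day 59). The most restrictive is day 20; with a 2-day duration, P must start by day 18.

18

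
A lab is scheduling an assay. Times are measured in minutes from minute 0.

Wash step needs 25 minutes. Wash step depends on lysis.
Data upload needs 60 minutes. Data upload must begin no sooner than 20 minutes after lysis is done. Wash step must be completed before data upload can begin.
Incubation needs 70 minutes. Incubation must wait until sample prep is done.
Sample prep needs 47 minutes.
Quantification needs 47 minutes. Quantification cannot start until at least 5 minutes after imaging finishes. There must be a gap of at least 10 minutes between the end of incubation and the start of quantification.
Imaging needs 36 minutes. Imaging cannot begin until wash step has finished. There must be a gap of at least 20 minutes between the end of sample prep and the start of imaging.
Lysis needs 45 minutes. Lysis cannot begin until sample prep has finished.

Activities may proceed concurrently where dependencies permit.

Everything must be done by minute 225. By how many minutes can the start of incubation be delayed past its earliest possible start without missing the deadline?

51

Nothing blocks sample prep, so it runs from minute 0 to minute 47.
Incubation cannot begin until sample prep (finishes minute 47). It runs from minute 47 to 47 + 70 = minute 117.

Working backward from the deadline:
Quantification has no dependents, so it just needs to finish by minute 225. Starting by 225 − 47 = minute 178 achieves that.
Since quantification (must start by minute 178, minus 10-minute gap → minute 168) depends on it, incubation must finish by minute 168. Backing off its 70-minute duration gives a latest start of minute 98.
So incubation can start as early as minute 47 and as late as minute 98, giving 98 − 47 = 51 minutes of slack.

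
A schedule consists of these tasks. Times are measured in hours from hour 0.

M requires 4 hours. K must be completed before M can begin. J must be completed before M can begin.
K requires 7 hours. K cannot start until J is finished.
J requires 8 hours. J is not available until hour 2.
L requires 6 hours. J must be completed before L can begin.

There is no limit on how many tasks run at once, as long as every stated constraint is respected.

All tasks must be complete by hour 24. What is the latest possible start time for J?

M has no dependents, so it just needs to finish by hour 24. Starting by 24 − 4 = hour 20 achieves that.
K has to be done before M (must start by hour 20). That means finishing by hour 20, i.e. starting by 20 − 7 = hour 13.
L has no dependents, so it just needs to finish by hour 24. Starting by 24 − 6 = hour 18 achieves that.
J must finish in time for K (must start by hour 13); L (must start by hour 18); M (must start by hour 20). The tightest is hour 13, so J must start by 13 − 8 = hour 5.

5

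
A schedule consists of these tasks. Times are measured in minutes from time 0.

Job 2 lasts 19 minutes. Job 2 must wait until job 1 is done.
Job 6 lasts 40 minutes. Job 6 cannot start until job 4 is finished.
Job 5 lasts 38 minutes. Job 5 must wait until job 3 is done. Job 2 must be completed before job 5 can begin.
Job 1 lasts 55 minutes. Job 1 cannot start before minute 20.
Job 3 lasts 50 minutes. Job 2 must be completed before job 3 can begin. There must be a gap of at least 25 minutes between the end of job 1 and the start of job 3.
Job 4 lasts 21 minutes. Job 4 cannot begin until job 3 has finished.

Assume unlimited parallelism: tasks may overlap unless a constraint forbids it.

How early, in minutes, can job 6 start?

171

Job 1 cannot begin until its own release at minute 20. It runs from minute 20 to 20 + 55 = minute 75.
Job 2 waits on job 1 (finishes minute 75), so it starts at minute 75 and finishes at 75 + 19 = minute 94.
For job 3: job 2 (finishes minute 94); job 1 (finishes minute 75, plus 25-minute gap → minute 100). Taking the maximum gives a start of minute 100, and it finishes at 100 + 50 = minute 150.
Job 4 waits on job 3 (finishes minute 150), so it starts at minute 150 and finishes at 150 + 21 = minute 171.
Job 6 waits on job 4 (finishes minute 171), so the earliest it can start is minute 171.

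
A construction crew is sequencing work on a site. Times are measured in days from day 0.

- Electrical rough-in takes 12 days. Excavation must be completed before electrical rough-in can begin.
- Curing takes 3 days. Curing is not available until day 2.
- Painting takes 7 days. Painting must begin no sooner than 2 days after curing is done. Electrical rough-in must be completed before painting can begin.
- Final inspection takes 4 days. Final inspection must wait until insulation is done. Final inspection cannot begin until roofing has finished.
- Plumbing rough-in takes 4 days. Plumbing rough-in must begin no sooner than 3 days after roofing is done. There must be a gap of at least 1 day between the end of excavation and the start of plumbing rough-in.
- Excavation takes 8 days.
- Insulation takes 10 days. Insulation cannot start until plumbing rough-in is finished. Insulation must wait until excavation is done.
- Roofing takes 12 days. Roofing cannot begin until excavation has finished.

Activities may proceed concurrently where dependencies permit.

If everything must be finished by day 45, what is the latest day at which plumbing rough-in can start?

To finish by day 45, final inspection (duration 4) must start no later than day 41.
Insulation feeds into final inspection (must start by day 41); so insulation must finish by day 41 and therefore start by day 31.
Plumbing rough-in feeds into insulation (must start by day 31); so plumbing rough-in must finish by day 31 and therefore start by day 27.

27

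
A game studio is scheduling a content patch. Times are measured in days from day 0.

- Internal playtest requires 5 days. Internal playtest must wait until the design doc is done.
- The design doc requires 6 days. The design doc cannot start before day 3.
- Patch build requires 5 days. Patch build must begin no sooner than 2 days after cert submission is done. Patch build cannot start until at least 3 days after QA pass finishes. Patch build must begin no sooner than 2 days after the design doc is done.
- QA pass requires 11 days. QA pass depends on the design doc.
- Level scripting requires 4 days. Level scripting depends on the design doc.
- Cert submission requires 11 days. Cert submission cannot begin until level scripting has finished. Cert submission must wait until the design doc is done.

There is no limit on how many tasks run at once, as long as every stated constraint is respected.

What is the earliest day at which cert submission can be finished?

24

After its own release at day 3, the design doc can start at day 3 and finishes at day 9.
After the design doc (finishes day 9), level scripting can start at day 9 and finishes at day 13.
For cert submission: level scripting (finishes day 13); the design doc (finishes day 9). Taking the maximum gives a start of day 13, and it finishes at 13 + 11 = day 24.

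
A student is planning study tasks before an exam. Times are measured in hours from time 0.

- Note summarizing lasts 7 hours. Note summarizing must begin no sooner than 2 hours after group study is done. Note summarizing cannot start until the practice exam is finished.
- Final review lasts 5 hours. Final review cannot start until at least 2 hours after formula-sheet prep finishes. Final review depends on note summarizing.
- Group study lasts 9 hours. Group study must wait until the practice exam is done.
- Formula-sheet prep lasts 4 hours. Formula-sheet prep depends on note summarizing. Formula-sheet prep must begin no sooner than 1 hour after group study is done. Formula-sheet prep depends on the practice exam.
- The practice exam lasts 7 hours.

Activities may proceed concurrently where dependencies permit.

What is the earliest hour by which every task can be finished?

The practice exam has no prerequisites, so it starts at hour 0 and finishes at hour 7.
Group study cannot begin until the practice exam (finishes hour 7). It runs from hour 7 to 7 + 9 = hour 16.
Note summarizing cannot start until group study (finishes hour 16, plus 2-hour gap → hour 18); the practice exam (finishes hour 7). The controlling bound is hour 18, so note summarizing finishes at 18 + 7 = hour 25.
Formula-sheet prep needs all of note summarizing (finishes hour 25); group study (finishes hour 16, plus 1-hour gap → hour 17); the practice exam (finishes hour 7). That puts its earliest start at hour 25; it finishes at 25 + 4 = hour 29.
For final review: formula-sheet prep (finishes hour 29, plus 2-hour gap → hour 31); note summarizing (finishes hour 25). Taking the maximum gives a start of hour 31, and it finishes at 31 + 5 = hour 36.
All tasks are finished once the last one completes. Finish times: The practice exam at 7, Group study at 16, Note summarizing at 25, Formula-sheet prep at 29, Final review at 36. The latest is hour 36.

36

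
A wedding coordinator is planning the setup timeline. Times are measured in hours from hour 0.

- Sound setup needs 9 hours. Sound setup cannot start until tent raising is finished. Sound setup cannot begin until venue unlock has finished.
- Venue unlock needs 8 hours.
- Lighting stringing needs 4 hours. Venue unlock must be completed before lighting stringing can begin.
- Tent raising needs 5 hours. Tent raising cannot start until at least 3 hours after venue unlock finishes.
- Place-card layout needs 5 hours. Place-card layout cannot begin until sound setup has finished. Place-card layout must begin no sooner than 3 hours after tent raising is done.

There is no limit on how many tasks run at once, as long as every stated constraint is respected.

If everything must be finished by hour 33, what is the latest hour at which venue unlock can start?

Place-card layout has no dependents, so it just needs to finish by hour 33. Starting by 33 − 5 = hour 28 achieves that.
Since place-card layout (must start by hour 28) depends on it, sound setup must finish by hour 28. Backing off its 9-hour duration gives a latest start of hour 19.
Tent raising feeds sound setup (must start by hour 19); place-card layout (must start by hour 28, minus 3-hour gap → hour 25). Taking the minimum, tent raising must finish by hour 19 and start by 19 − 5 = hour 14.
Nothing follows lighting stringing; the deadline of hour 33 is its only limit. It must start by 33 − 4 = hour 29.
Venue unlock feeds tent raising (must start by hour 14, minus 3-hour gap → hour 11); lighting stringing (must start by hour 29); sound setup (must start by hour 19). Taking the minimum, venue unlock must finish by hour 11 and start by 11 − 8 = hour 3.

3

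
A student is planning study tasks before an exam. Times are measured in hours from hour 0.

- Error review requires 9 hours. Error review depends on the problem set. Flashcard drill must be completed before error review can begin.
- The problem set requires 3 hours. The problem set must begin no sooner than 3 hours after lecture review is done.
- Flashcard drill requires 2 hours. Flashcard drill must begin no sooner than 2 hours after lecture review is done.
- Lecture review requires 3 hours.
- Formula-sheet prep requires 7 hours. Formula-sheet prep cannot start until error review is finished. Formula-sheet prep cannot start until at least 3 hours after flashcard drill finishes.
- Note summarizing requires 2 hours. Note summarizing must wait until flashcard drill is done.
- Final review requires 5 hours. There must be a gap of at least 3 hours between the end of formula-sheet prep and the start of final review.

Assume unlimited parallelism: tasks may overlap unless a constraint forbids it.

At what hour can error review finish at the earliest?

Lecture review can start immediately at hour 0; it finishes at hour 3.
After lecture review (finishes hour 3, plus 2-hour gap → hour 5), flashcard drill can start at hour 5 and finishes at hour 7.
The problem set cannot begin until lecture review (finishes hour 3, plus 3-hour gap → hour 6). It runs from hour 6 to 6 + 3 = hour 9.
For error review: the problem set (finishes hour 9); flashcard drill (finishes hour 7). Taking the maximum gives a start of hour 9, and it finishes at 9 + 9 = hour 18.

18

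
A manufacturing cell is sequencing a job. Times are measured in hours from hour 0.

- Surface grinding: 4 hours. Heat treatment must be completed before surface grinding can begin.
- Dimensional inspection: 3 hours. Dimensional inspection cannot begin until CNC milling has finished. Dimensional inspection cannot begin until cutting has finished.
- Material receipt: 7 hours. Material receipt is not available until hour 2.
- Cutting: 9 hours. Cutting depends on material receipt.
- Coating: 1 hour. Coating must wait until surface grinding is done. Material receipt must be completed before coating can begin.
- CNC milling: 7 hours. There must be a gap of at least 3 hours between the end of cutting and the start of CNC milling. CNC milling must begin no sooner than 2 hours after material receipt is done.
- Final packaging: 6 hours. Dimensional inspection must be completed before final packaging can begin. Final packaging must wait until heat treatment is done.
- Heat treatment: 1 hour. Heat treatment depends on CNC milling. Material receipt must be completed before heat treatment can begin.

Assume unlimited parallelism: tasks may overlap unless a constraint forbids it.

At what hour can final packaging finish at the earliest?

Material receipt waits on its own release at hour 2, so it starts at hour 2 and finishes at 2 + 7 = hour 9.
Cutting waits on material receipt (finishes hour 9), so it starts at hour 9 and finishes at 9 + 9 = hour 18.
For CNC milling: cutting (finishes hour 18, plus 3-hour gap → hour 21); material receipt (finishes hour 9, plus 2-hour gap → hour 11). Taking the maximum gives a start of hour 21, and it finishes at 21 + 7 = hour 28.
For dimensional inspection: CNC milling (finishes hour 28); cutting (finishes hour 18). Taking the maximum gives a start of hour 28, and it finishes at 28 + 3 = hour 31.
For heat treatment: CNC milling (finishes hour 28); material receipt (finishes hour 9). Taking the maximum gives a start of hour 28, and it finishes at 28 + 1 = hour 29.
Final packaging cannot start until dimensional inspection (finishes hour 31); heat treatment (finishes hour 29). The controlling bound is hour 31, so final packaging finishes at 31 + 6 = hour 37.

37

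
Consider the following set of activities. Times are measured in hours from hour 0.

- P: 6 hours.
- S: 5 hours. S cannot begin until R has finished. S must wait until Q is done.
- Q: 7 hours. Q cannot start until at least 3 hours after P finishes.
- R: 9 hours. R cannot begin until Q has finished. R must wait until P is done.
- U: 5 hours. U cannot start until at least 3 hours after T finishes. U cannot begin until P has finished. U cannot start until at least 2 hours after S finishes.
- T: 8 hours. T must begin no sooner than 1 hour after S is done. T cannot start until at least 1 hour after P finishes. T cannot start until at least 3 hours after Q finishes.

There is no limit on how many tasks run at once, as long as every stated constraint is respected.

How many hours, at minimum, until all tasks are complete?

P has no prerequisites, so it starts at hour 0 and finishes at hour 6.
Q waits on P (finishes hour 6, plus 3-hour gap → hour 9), so it starts at hour 9 and finishes at 9 + 7 = hour 16.
R has to wait for Q (finishes hour 16); P (finishes hour 6). The latest of these is hour 16, so R runs hour 16 to 16 + 9 = hour 25.
For S: R (finishes hour 25); Q (finishes hour 16). Taking the maximum gives a start of hour 25, and it finishes at 25 + 5 = hour 30.
T needs all of S (finishes hour 30, plus 1-hour gap → hour 31); P (finishes hour 6, plus 1-hour gap → hour 7); Q (finishes hour 16, plus 3-hour gap → hour 19). That puts its earliest start at hour 31; it finishes at 31 + 8 = hour 39.
For U: T (finishes hour 39, plus 3-hour gap → hour 42); P (finishes hour 6); S (finishes hour 30, plus 2-hour gap → hour 32). Taking the maximum gives a start of hour 42, and it finishes at 42 + 5 = hour 47.
All tasks are finished once the last one completes. Finish times: P at 6, Q at 16, R at 25, S at 30, T at 39, U at 47. The latest is hour 47.

47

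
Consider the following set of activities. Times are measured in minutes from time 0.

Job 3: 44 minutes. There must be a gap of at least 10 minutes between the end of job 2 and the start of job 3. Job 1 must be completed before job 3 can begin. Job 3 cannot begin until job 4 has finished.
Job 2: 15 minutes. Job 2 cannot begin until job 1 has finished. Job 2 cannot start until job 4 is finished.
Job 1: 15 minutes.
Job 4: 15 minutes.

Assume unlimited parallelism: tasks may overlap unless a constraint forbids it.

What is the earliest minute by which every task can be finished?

Job 4 has no prerequisites, so it starts at minute 0 and finishes at minute 15.
Job 1 has no prerequisites, so it starts at minute 0 and finishes at minute 15.
Job 2 cannot start until job 1 (finishes minute 15); job 4 (finishes minute 15). The controlling bound is minute 15, so job 2 finishes at 15 + 15 = minute 30.
For job 3: job 2 (finishes minute 30, plus 10-minute gap → minute 40); job 1 (finishes minute 15); job 4 (finishes minute 15). Taking the maximum gives a start of minute 40, and it finishes at 40 + 44 = minute 84.
All tasks are finished once the last one completes. Finish times: Job 1 at 15, Job 2 at 30, Job 3 at 84, Job 4 at 15. The latest is minute 84.

84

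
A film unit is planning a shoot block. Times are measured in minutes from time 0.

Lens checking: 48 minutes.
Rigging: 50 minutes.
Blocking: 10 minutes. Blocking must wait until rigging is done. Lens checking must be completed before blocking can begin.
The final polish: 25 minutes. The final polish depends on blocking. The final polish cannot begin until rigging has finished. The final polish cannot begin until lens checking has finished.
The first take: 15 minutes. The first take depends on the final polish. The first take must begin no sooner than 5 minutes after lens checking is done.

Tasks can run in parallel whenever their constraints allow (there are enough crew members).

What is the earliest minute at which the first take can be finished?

Lens checking can start immediately at minute 0; it finishes at minute 48.
Nothing blocks rigging, so it runs from minute 0 to minute 50.
Blocking needs all of rigging (finishes minute 50); lens checking (finishes minute 48). That puts its earliest start at minute 50; it finishes at 50 + 10 = minute 60.
For the final polish: blocking (finishes minute 60); rigging (finishes minute 50); lens checking (finishes minute 48). Taking the maximum gives a start of minute 60, and it finishes at 60 + 25 = minute 85.
The first take needs all of the final polish (finishes minute 85); lens checking (finishes minute 48, plus 5-minute gap → minute 53). That puts its earliest start at minute 85; it finishes at 85 + 15 = minute 100.

100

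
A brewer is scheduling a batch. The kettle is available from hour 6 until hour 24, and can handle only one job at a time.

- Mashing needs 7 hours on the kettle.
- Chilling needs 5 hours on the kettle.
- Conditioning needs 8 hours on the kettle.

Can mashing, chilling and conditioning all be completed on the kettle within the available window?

The kettle window is 24 − 6 = 18 hours.
Running back to back, the jobs need 7 + 5 + 8 = 20 hours on the kettle.
Since 20 > 18, they cannot all fit.

No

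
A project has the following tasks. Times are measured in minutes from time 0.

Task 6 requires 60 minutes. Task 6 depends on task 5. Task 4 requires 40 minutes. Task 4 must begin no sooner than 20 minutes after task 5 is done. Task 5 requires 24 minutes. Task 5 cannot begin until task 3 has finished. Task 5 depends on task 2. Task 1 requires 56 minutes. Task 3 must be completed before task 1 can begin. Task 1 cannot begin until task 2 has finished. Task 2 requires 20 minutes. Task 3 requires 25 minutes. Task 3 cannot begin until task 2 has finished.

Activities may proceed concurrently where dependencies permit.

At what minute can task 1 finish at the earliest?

Nothing blocks task 2, so it runs from minute 0 to minute 20.
Task 3 cannot begin until task 2 (finishes minute 20). It runs from minute 20 to 20 + 25 = minute 45.
Task 1 needs all of task 3 (finishes minute 45); task 2 (finishes minute 20). That puts its earliest start at minute 45; it finishes at 45 + 56 = minute 101.

101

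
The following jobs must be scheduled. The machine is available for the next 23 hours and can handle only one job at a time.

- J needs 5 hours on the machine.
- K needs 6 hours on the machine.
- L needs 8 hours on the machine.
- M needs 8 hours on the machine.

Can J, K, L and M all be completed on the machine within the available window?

Running back to back, the jobs need 5 + 6 + 8 + 8 = 27 hours on the machine.
Since 27 > 23, they cannot all fit.

No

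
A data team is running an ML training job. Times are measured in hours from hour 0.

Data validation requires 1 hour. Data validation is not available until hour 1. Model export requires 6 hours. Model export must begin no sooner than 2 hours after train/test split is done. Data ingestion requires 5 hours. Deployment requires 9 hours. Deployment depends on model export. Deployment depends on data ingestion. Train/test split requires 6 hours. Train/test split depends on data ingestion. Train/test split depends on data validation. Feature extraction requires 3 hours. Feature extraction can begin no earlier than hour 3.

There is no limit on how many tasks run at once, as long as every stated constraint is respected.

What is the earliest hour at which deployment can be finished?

28

Data validation waits on its own release at hour 1, so it starts at hour 1 and finishes at 1 + 1 = hour 2.
Data ingestion has no prerequisites, so it starts at hour 0 and finishes at hour 5.
Train/test split has to wait for data ingestion (finishes hour 5); data validation (finishes hour 2). The latest of these is hour 5, so train/test split runs hour 5 to 5 + 6 = hour 11.
After train/test split (finishes hour 11, plus 2-hour gap → hour 13), model export can start at hour 13 and finishes at hour 19.
For deployment: model export (finishes hour 19); data ingestion (finishes hour 5). Taking the maximum gives a start of hour 19, and it finishes at 19 + 9 = hour 28.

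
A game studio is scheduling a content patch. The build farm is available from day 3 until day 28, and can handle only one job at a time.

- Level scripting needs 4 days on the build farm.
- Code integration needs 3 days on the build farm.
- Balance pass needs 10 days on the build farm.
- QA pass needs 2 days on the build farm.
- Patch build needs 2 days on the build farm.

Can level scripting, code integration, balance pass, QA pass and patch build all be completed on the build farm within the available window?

Yes

The build farm window is 28 − 3 = 25 days.
Running back to back, the jobs need 4 + 3 + 10 + 2 + 2 = 21 days on the build farm.
Since 21 ≤ 25, they fit within the window.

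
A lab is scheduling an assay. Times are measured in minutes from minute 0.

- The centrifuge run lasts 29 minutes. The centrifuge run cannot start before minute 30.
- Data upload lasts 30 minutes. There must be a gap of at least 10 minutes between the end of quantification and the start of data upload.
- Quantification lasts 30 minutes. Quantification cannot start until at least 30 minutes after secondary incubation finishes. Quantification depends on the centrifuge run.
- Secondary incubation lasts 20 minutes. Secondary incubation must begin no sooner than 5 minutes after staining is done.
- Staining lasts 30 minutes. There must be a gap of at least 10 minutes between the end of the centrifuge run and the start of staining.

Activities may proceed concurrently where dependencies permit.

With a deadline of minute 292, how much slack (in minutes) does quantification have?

The centrifuge run waits on its own release at minute 30, so it starts at minute 30 and finishes at 30 + 29 = minute 59.
Staining waits on the centrifuge run (finishes minute 59, plus 10-minute gap → minute 69), so it starts at minute 69 and finishes at 69 + 30 = minute 99.
After staining (finishes minute 99, plus 5-minute gap → minute 104), secondary incubation can start at minute 104 and finishes at minute 124.
For quantification: secondary incubation (finishes minute 124, plus 30-minute gap → minute 154); the centrifuge run (finishes minute 59). Taking the maximum gives a start of minute 154, and it finishes at 154 + 30 = minute 184.

Working backward from the deadline:
Data upload has no dependents, so it just needs to finish by minute 292. Starting by 292 − 30 = minute 262 achieves that.
Quantification feeds into data upload (must start by minute 262, minus 10-minute gap → minute 252); so quantification must finish by minute 252 and therefore start by minute 222.
So quantification can start as early as minute 154 and as late as minute 222, giving 222 − 154 = 68 minutes of slack.

68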